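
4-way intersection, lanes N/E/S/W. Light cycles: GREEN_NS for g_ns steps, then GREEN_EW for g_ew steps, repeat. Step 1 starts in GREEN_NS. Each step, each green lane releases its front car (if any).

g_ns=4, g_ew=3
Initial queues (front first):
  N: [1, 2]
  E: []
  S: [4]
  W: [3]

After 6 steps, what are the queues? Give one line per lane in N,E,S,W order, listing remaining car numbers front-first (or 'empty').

Step 1 [NS]: N:car1-GO,E:wait,S:car4-GO,W:wait | queues: N=1 E=0 S=0 W=1
Step 2 [NS]: N:car2-GO,E:wait,S:empty,W:wait | queues: N=0 E=0 S=0 W=1
Step 3 [NS]: N:empty,E:wait,S:empty,W:wait | queues: N=0 E=0 S=0 W=1
Step 4 [NS]: N:empty,E:wait,S:empty,W:wait | queues: N=0 E=0 S=0 W=1
Step 5 [EW]: N:wait,E:empty,S:wait,W:car3-GO | queues: N=0 E=0 S=0 W=0

N: empty
E: empty
S: empty
W: empty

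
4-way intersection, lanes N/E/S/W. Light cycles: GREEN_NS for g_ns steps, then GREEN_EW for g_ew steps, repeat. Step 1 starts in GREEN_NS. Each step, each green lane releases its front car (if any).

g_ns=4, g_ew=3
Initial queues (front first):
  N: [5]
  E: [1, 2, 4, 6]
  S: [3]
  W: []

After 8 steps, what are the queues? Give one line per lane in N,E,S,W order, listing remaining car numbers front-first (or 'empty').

Step 1 [NS]: N:car5-GO,E:wait,S:car3-GO,W:wait | queues: N=0 E=4 S=0 W=0
Step 2 [NS]: N:empty,E:wait,S:empty,W:wait | queues: N=0 E=4 S=0 W=0
Step 3 [NS]: N:empty,E:wait,S:empty,W:wait | queues: N=0 E=4 S=0 W=0
Step 4 [NS]: N:empty,E:wait,S:empty,W:wait | queues: N=0 E=4 S=0 W=0
Step 5 [EW]: N:wait,E:car1-GO,S:wait,W:empty | queues: N=0 E=3 S=0 W=0
Step 6 [EW]: N:wait,E:car2-GO,S:wait,W:empty | queues: N=0 E=2 S=0 W=0
Step 7 [EW]: N:wait,E:car4-GO,S:wait,W:empty | queues: N=0 E=1 S=0 W=0
Step 8 [NS]: N:empty,E:wait,S:empty,W:wait | queues: N=0 E=1 S=0 W=0

N: empty
E: 6
S: empty
W: empty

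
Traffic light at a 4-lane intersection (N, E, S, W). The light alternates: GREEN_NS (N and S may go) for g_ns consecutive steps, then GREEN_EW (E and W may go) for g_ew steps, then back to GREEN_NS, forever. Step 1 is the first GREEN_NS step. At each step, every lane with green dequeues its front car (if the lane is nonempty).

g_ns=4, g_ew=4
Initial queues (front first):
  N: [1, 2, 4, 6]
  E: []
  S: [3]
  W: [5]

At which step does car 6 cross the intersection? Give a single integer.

Step 1 [NS]: N:car1-GO,E:wait,S:car3-GO,W:wait | queues: N=3 E=0 S=0 W=1
Step 2 [NS]: N:car2-GO,E:wait,S:empty,W:wait | queues: N=2 E=0 S=0 W=1
Step 3 [NS]: N:car4-GO,E:wait,S:empty,W:wait | queues: N=1 E=0 S=0 W=1
Step 4 [NS]: N:car6-GO,E:wait,S:empty,W:wait | queues: N=0 E=0 S=0 W=1
Step 5 [EW]: N:wait,E:empty,S:wait,W:car5-GO | queues: N=0 E=0 S=0 W=0
Car 6 crosses at step 4

4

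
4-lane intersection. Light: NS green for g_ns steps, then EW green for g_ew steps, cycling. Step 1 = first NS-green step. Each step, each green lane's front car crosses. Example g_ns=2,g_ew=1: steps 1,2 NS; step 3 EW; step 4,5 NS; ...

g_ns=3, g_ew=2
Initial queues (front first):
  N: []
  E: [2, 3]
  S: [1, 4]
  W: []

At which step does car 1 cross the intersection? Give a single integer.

Step 1 [NS]: N:empty,E:wait,S:car1-GO,W:wait | queues: N=0 E=2 S=1 W=0
Step 2 [NS]: N:empty,E:wait,S:car4-GO,W:wait | queues: N=0 E=2 S=0 W=0
Step 3 [NS]: N:empty,E:wait,S:empty,W:wait | queues: N=0 E=2 S=0 W=0
Step 4 [EW]: N:wait,E:car2-GO,S:wait,W:empty | queues: N=0 E=1 S=0 W=0
Step 5 [EW]: N:wait,E:car3-GO,S:wait,W:empty | queues: N=0 E=0 S=0 W=0
Car 1 crosses at step 1

1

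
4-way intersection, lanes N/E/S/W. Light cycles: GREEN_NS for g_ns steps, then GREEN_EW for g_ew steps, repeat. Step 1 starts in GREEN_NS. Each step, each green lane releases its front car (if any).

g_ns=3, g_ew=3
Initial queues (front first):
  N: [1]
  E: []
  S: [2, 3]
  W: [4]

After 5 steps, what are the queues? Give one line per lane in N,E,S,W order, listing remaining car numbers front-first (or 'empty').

Step 1 [NS]: N:car1-GO,E:wait,S:car2-GO,W:wait | queues: N=0 E=0 S=1 W=1
Step 2 [NS]: N:empty,E:wait,S:car3-GO,W:wait | queues: N=0 E=0 S=0 W=1
Step 3 [NS]: N:empty,E:wait,S:empty,W:wait | queues: N=0 E=0 S=0 W=1
Step 4 [EW]: N:wait,E:empty,S:wait,W:car4-GO | queues: N=0 E=0 S=0 W=0

N: empty
E: empty
S: empty
W: empty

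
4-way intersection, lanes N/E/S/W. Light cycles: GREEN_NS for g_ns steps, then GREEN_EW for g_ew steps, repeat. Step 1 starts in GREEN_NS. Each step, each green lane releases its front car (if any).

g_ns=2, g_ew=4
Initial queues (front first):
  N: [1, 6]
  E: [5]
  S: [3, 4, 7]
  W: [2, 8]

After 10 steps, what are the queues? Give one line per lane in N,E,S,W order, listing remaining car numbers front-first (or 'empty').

Step 1 [NS]: N:car1-GO,E:wait,S:car3-GO,W:wait | queues: N=1 E=1 S=2 W=2
Step 2 [NS]: N:car6-GO,E:wait,S:car4-GO,W:wait | queues: N=0 E=1 S=1 W=2
Step 3 [EW]: N:wait,E:car5-GO,S:wait,W:car2-GO | queues: N=0 E=0 S=1 W=1
Step 4 [EW]: N:wait,E:empty,S:wait,W:car8-GO | queues: N=0 E=0 S=1 W=0
Step 5 [EW]: N:wait,E:empty,S:wait,W:empty | queues: N=0 E=0 S=1 W=0
Step 6 [EW]: N:wait,E:empty,S:wait,W:empty | queues: N=0 E=0 S=1 W=0
Step 7 [NS]: N:empty,E:wait,S:car7-GO,W:wait | queues: N=0 E=0 S=0 W=0

N: empty
E: empty
S: empty
W: empty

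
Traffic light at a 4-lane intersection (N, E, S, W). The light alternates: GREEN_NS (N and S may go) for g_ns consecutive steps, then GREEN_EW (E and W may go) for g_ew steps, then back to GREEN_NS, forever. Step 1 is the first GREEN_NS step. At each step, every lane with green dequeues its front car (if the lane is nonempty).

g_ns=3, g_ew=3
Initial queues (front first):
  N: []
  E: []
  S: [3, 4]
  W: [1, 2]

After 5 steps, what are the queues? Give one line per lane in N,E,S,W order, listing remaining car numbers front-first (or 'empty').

Step 1 [NS]: N:empty,E:wait,S:car3-GO,W:wait | queues: N=0 E=0 S=1 W=2
Step 2 [NS]: N:empty,E:wait,S:car4-GO,W:wait | queues: N=0 E=0 S=0 W=2
Step 3 [NS]: N:empty,E:wait,S:empty,W:wait | queues: N=0 E=0 S=0 W=2
Step 4 [EW]: N:wait,E:empty,S:wait,W:car1-GO | queues: N=0 E=0 S=0 W=1
Step 5 [EW]: N:wait,E:empty,S:wait,W:car2-GO | queues: N=0 E=0 S=0 W=0

N: empty
E: empty
S: empty
W: empty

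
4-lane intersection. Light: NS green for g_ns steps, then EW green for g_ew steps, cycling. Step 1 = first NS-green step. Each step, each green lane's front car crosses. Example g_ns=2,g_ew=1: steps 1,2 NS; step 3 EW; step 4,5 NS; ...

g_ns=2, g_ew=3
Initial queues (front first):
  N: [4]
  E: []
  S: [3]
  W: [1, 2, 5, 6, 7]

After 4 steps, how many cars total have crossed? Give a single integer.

Step 1 [NS]: N:car4-GO,E:wait,S:car3-GO,W:wait | queues: N=0 E=0 S=0 W=5
Step 2 [NS]: N:empty,E:wait,S:empty,W:wait | queues: N=0 E=0 S=0 W=5
Step 3 [EW]: N:wait,E:empty,S:wait,W:car1-GO | queues: N=0 E=0 S=0 W=4
Step 4 [EW]: N:wait,E:empty,S:wait,W:car2-GO | queues: N=0 E=0 S=0 W=3
Cars crossed by step 4: 4

Answer: 4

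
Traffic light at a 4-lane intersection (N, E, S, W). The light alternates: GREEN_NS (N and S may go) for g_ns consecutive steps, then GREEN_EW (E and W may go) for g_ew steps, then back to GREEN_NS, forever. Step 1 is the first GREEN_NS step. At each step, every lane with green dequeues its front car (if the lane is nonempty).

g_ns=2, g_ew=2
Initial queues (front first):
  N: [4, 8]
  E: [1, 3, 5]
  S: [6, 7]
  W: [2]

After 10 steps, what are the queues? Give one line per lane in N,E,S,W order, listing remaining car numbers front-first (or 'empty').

Step 1 [NS]: N:car4-GO,E:wait,S:car6-GO,W:wait | queues: N=1 E=3 S=1 W=1
Step 2 [NS]: N:car8-GO,E:wait,S:car7-GO,W:wait | queues: N=0 E=3 S=0 W=1
Step 3 [EW]: N:wait,E:car1-GO,S:wait,W:car2-GO | queues: N=0 E=2 S=0 W=0
Step 4 [EW]: N:wait,E:car3-GO,S:wait,W:empty | queues: N=0 E=1 S=0 W=0
Step 5 [NS]: N:empty,E:wait,S:empty,W:wait | queues: N=0 E=1 S=0 W=0
Step 6 [NS]: N:empty,E:wait,S:empty,W:wait | queues: N=0 E=1 S=0 W=0
Step 7 [EW]: N:wait,E:car5-GO,S:wait,W:empty | queues: N=0 E=0 S=0 W=0

N: empty
E: empty
S: empty
W: empty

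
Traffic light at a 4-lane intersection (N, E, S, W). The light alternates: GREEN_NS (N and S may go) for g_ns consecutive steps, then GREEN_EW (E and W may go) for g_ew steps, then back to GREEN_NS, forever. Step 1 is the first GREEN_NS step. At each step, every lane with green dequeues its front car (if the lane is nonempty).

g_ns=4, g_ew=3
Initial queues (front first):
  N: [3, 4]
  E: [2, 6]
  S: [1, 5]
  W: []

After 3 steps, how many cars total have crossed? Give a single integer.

Step 1 [NS]: N:car3-GO,E:wait,S:car1-GO,W:wait | queues: N=1 E=2 S=1 W=0
Step 2 [NS]: N:car4-GO,E:wait,S:car5-GO,W:wait | queues: N=0 E=2 S=0 W=0
Step 3 [NS]: N:empty,E:wait,S:empty,W:wait | queues: N=0 E=2 S=0 W=0
Cars crossed by step 3: 4

Answer: 4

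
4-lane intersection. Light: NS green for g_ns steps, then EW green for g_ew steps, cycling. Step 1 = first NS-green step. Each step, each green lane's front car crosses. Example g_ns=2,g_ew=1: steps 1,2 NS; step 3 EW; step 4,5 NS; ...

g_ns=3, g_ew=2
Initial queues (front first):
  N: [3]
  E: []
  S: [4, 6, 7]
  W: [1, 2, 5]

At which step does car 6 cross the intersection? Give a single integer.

Step 1 [NS]: N:car3-GO,E:wait,S:car4-GO,W:wait | queues: N=0 E=0 S=2 W=3
Step 2 [NS]: N:empty,E:wait,S:car6-GO,W:wait | queues: N=0 E=0 S=1 W=3
Step 3 [NS]: N:empty,E:wait,S:car7-GO,W:wait | queues: N=0 E=0 S=0 W=3
Step 4 [EW]: N:wait,E:empty,S:wait,W:car1-GO | queues: N=0 E=0 S=0 W=2
Step 5 [EW]: N:wait,E:empty,S:wait,W:car2-GO | queues: N=0 E=0 S=0 W=1
Step 6 [NS]: N:empty,E:wait,S:empty,W:wait | queues: N=0 E=0 S=0 W=1
Step 7 [NS]: N:empty,E:wait,S:empty,W:wait | queues: N=0 E=0 S=0 W=1
Step 8 [NS]: N:empty,E:wait,S:empty,W:wait | queues: N=0 E=0 S=0 W=1
Step 9 [EW]: N:wait,E:empty,S:wait,W:car5-GO | queues: N=0 E=0 S=0 W=0
Car 6 crosses at step 2

2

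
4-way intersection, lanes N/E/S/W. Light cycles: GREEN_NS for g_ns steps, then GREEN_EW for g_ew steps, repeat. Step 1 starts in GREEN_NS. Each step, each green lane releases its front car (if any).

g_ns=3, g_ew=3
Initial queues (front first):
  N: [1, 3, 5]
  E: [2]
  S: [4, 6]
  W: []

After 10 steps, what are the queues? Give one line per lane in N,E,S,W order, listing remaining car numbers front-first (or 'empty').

Step 1 [NS]: N:car1-GO,E:wait,S:car4-GO,W:wait | queues: N=2 E=1 S=1 W=0
Step 2 [NS]: N:car3-GO,E:wait,S:car6-GO,W:wait | queues: N=1 E=1 S=0 W=0
Step 3 [NS]: N:car5-GO,E:wait,S:empty,W:wait | queues: N=0 E=1 S=0 W=0
Step 4 [EW]: N:wait,E:car2-GO,S:wait,W:empty | queues: N=0 E=0 S=0 W=0

N: empty
E: empty
S: empty
W: empty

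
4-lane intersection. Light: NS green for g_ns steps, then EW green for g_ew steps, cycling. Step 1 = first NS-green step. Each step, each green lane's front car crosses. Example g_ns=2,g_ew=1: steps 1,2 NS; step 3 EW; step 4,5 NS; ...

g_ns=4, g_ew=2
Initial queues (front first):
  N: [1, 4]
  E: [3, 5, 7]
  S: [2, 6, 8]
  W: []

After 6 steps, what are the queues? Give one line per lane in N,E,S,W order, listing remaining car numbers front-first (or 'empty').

Step 1 [NS]: N:car1-GO,E:wait,S:car2-GO,W:wait | queues: N=1 E=3 S=2 W=0
Step 2 [NS]: N:car4-GO,E:wait,S:car6-GO,W:wait | queues: N=0 E=3 S=1 W=0
Step 3 [NS]: N:empty,E:wait,S:car8-GO,W:wait | queues: N=0 E=3 S=0 W=0
Step 4 [NS]: N:empty,E:wait,S:empty,W:wait | queues: N=0 E=3 S=0 W=0
Step 5 [EW]: N:wait,E:car3-GO,S:wait,W:empty | queues: N=0 E=2 S=0 W=0
Step 6 [EW]: N:wait,E:car5-GO,S:wait,W:empty | queues: N=0 E=1 S=0 W=0

N: empty
E: 7
S: empty
W: empty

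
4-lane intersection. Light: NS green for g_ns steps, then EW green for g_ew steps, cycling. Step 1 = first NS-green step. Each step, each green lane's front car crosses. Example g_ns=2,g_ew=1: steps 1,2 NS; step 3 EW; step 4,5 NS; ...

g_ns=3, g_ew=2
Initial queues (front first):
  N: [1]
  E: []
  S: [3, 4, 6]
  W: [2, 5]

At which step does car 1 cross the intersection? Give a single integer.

Step 1 [NS]: N:car1-GO,E:wait,S:car3-GO,W:wait | queues: N=0 E=0 S=2 W=2
Step 2 [NS]: N:empty,E:wait,S:car4-GO,W:wait | queues: N=0 E=0 S=1 W=2
Step 3 [NS]: N:empty,E:wait,S:car6-GO,W:wait | queues: N=0 E=0 S=0 W=2
Step 4 [EW]: N:wait,E:empty,S:wait,W:car2-GO | queues: N=0 E=0 S=0 W=1
Step 5 [EW]: N:wait,E:empty,S:wait,W:car5-GO | queues: N=0 E=0 S=0 W=0
Car 1 crosses at step 1

1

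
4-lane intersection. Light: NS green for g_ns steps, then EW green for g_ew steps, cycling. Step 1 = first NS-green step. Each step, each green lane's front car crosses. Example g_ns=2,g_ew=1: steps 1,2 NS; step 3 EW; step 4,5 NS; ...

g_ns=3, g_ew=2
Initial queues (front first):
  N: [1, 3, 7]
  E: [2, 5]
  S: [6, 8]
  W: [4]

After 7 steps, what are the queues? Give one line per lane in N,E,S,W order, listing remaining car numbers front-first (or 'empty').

Step 1 [NS]: N:car1-GO,E:wait,S:car6-GO,W:wait | queues: N=2 E=2 S=1 W=1
Step 2 [NS]: N:car3-GO,E:wait,S:car8-GO,W:wait | queues: N=1 E=2 S=0 W=1
Step 3 [NS]: N:car7-GO,E:wait,S:empty,W:wait | queues: N=0 E=2 S=0 W=1
Step 4 [EW]: N:wait,E:car2-GO,S:wait,W:car4-GO | queues: N=0 E=1 S=0 W=0
Step 5 [EW]: N:wait,E:car5-GO,S:wait,W:empty | queues: N=0 E=0 S=0 W=0

N: empty
E: empty
S: empty
W: empty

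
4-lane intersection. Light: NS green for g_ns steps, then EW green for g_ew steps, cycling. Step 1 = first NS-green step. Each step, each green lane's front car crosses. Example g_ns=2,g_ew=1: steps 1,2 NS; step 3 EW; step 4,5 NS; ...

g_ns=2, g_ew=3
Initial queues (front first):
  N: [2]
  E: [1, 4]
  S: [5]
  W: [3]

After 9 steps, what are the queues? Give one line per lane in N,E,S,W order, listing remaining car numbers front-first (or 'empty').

Step 1 [NS]: N:car2-GO,E:wait,S:car5-GO,W:wait | queues: N=0 E=2 S=0 W=1
Step 2 [NS]: N:empty,E:wait,S:empty,W:wait | queues: N=0 E=2 S=0 W=1
Step 3 [EW]: N:wait,E:car1-GO,S:wait,W:car3-GO | queues: N=0 E=1 S=0 W=0
Step 4 [EW]: N:wait,E:car4-GO,S:wait,W:empty | queues: N=0 E=0 S=0 W=0

N: empty
E: empty
S: empty
W: empty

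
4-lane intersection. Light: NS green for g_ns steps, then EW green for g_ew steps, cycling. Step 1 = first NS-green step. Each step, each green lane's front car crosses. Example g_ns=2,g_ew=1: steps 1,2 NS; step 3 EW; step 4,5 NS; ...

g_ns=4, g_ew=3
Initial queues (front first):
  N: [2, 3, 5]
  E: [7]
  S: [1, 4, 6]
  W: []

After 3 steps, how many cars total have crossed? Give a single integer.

Answer: 6

Derivation:
Step 1 [NS]: N:car2-GO,E:wait,S:car1-GO,W:wait | queues: N=2 E=1 S=2 W=0
Step 2 [NS]: N:car3-GO,E:wait,S:car4-GO,W:wait | queues: N=1 E=1 S=1 W=0
Step 3 [NS]: N:car5-GO,E:wait,S:car6-GO,W:wait | queues: N=0 E=1 S=0 W=0
Cars crossed by step 3: 6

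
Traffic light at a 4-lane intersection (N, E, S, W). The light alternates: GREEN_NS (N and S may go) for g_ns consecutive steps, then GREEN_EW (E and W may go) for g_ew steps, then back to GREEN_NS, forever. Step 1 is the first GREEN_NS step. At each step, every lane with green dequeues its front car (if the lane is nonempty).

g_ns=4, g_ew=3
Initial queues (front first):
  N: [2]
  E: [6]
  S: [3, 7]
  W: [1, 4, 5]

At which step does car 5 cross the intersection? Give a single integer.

Step 1 [NS]: N:car2-GO,E:wait,S:car3-GO,W:wait | queues: N=0 E=1 S=1 W=3
Step 2 [NS]: N:empty,E:wait,S:car7-GO,W:wait | queues: N=0 E=1 S=0 W=3
Step 3 [NS]: N:empty,E:wait,S:empty,W:wait | queues: N=0 E=1 S=0 W=3
Step 4 [NS]: N:empty,E:wait,S:empty,W:wait | queues: N=0 E=1 S=0 W=3
Step 5 [EW]: N:wait,E:car6-GO,S:wait,W:car1-GO | queues: N=0 E=0 S=0 W=2
Step 6 [EW]: N:wait,E:empty,S:wait,W:car4-GO | queues: N=0 E=0 S=0 W=1
Step 7 [EW]: N:wait,E:empty,S:wait,W:car5-GO | queues: N=0 E=0 S=0 W=0
Car 5 crosses at step 7

7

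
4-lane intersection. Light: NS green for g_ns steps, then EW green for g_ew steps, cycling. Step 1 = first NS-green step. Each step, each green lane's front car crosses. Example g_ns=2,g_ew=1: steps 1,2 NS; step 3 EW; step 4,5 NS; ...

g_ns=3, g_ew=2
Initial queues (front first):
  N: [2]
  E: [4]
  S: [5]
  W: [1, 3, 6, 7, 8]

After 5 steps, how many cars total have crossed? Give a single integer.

Step 1 [NS]: N:car2-GO,E:wait,S:car5-GO,W:wait | queues: N=0 E=1 S=0 W=5
Step 2 [NS]: N:empty,E:wait,S:empty,W:wait | queues: N=0 E=1 S=0 W=5
Step 3 [NS]: N:empty,E:wait,S:empty,W:wait | queues: N=0 E=1 S=0 W=5
Step 4 [EW]: N:wait,E:car4-GO,S:wait,W:car1-GO | queues: N=0 E=0 S=0 W=4
Step 5 [EW]: N:wait,E:empty,S:wait,W:car3-GO | queues: N=0 E=0 S=0 W=3
Cars crossed by step 5: 5

Answer: 5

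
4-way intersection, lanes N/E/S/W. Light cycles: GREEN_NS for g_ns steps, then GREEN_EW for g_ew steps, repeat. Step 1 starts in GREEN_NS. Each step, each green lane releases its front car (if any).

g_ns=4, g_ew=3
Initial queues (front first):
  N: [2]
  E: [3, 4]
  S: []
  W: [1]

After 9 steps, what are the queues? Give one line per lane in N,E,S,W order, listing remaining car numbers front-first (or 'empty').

Step 1 [NS]: N:car2-GO,E:wait,S:empty,W:wait | queues: N=0 E=2 S=0 W=1
Step 2 [NS]: N:empty,E:wait,S:empty,W:wait | queues: N=0 E=2 S=0 W=1
Step 3 [NS]: N:empty,E:wait,S:empty,W:wait | queues: N=0 E=2 S=0 W=1
Step 4 [NS]: N:empty,E:wait,S:empty,W:wait | queues: N=0 E=2 S=0 W=1
Step 5 [EW]: N:wait,E:car3-GO,S:wait,W:car1-GO | queues: N=0 E=1 S=0 W=0
Step 6 [EW]: N:wait,E:car4-GO,S:wait,W:empty | queues: N=0 E=0 S=0 W=0

N: empty
E: empty
S: empty
W: empty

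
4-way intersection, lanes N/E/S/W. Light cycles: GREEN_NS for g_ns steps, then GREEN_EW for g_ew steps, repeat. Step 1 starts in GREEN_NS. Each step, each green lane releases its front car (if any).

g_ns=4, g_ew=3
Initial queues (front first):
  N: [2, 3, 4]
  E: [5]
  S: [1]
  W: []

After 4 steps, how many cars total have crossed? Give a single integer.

Answer: 4

Derivation:
Step 1 [NS]: N:car2-GO,E:wait,S:car1-GO,W:wait | queues: N=2 E=1 S=0 W=0
Step 2 [NS]: N:car3-GO,E:wait,S:empty,W:wait | queues: N=1 E=1 S=0 W=0
Step 3 [NS]: N:car4-GO,E:wait,S:empty,W:wait | queues: N=0 E=1 S=0 W=0
Step 4 [NS]: N:empty,E:wait,S:empty,W:wait | queues: N=0 E=1 S=0 W=0
Cars crossed by step 4: 4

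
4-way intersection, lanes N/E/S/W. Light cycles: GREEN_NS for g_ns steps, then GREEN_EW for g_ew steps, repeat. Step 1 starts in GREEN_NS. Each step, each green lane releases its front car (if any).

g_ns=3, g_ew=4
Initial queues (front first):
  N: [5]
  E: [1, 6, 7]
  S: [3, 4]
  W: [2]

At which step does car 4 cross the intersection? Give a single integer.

Step 1 [NS]: N:car5-GO,E:wait,S:car3-GO,W:wait | queues: N=0 E=3 S=1 W=1
Step 2 [NS]: N:empty,E:wait,S:car4-GO,W:wait | queues: N=0 E=3 S=0 W=1
Step 3 [NS]: N:empty,E:wait,S:empty,W:wait | queues: N=0 E=3 S=0 W=1
Step 4 [EW]: N:wait,E:car1-GO,S:wait,W:car2-GO | queues: N=0 E=2 S=0 W=0
Step 5 [EW]: N:wait,E:car6-GO,S:wait,W:empty | queues: N=0 E=1 S=0 W=0
Step 6 [EW]: N:wait,E:car7-GO,S:wait,W:empty | queues: N=0 E=0 S=0 W=0
Car 4 crosses at step 2

2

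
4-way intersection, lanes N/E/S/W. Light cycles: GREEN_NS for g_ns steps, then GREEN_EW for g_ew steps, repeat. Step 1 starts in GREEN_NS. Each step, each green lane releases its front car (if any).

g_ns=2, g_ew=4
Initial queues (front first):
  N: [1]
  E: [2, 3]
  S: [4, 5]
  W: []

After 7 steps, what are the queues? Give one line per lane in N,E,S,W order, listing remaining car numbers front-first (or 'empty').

Step 1 [NS]: N:car1-GO,E:wait,S:car4-GO,W:wait | queues: N=0 E=2 S=1 W=0
Step 2 [NS]: N:empty,E:wait,S:car5-GO,W:wait | queues: N=0 E=2 S=0 W=0
Step 3 [EW]: N:wait,E:car2-GO,S:wait,W:empty | queues: N=0 E=1 S=0 W=0
Step 4 [EW]: N:wait,E:car3-GO,S:wait,W:empty | queues: N=0 E=0 S=0 W=0

N: empty
E: empty
S: empty
W: empty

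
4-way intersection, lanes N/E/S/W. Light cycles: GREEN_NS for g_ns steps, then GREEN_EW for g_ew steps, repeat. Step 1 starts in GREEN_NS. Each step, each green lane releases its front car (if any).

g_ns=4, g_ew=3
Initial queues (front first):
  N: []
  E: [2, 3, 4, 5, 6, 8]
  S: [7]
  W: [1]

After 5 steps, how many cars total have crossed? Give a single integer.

Answer: 3

Derivation:
Step 1 [NS]: N:empty,E:wait,S:car7-GO,W:wait | queues: N=0 E=6 S=0 W=1
Step 2 [NS]: N:empty,E:wait,S:empty,W:wait | queues: N=0 E=6 S=0 W=1
Step 3 [NS]: N:empty,E:wait,S:empty,W:wait | queues: N=0 E=6 S=0 W=1
Step 4 [NS]: N:empty,E:wait,S:empty,W:wait | queues: N=0 E=6 S=0 W=1
Step 5 [EW]: N:wait,E:car2-GO,S:wait,W:car1-GO | queues: N=0 E=5 S=0 W=0
Cars crossed by step 5: 3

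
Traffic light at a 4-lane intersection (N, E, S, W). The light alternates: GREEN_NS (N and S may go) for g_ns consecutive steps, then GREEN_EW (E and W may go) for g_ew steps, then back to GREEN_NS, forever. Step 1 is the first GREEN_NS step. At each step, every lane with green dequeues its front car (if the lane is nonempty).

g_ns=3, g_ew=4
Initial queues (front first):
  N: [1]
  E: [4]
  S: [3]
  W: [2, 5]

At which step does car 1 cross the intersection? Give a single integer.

Step 1 [NS]: N:car1-GO,E:wait,S:car3-GO,W:wait | queues: N=0 E=1 S=0 W=2
Step 2 [NS]: N:empty,E:wait,S:empty,W:wait | queues: N=0 E=1 S=0 W=2
Step 3 [NS]: N:empty,E:wait,S:empty,W:wait | queues: N=0 E=1 S=0 W=2
Step 4 [EW]: N:wait,E:car4-GO,S:wait,W:car2-GO | queues: N=0 E=0 S=0 W=1
Step 5 [EW]: N:wait,E:empty,S:wait,W:car5-GO | queues: N=0 E=0 S=0 W=0
Car 1 crosses at step 1

1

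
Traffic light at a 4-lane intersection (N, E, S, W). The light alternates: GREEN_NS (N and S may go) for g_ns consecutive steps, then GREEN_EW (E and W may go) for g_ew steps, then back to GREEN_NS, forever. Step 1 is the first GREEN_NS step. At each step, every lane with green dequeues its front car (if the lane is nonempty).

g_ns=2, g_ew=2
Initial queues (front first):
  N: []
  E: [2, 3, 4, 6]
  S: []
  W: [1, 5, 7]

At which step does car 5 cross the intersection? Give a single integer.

Step 1 [NS]: N:empty,E:wait,S:empty,W:wait | queues: N=0 E=4 S=0 W=3
Step 2 [NS]: N:empty,E:wait,S:empty,W:wait | queues: N=0 E=4 S=0 W=3
Step 3 [EW]: N:wait,E:car2-GO,S:wait,W:car1-GO | queues: N=0 E=3 S=0 W=2
Step 4 [EW]: N:wait,E:car3-GO,S:wait,W:car5-GO | queues: N=0 E=2 S=0 W=1
Step 5 [NS]: N:empty,E:wait,S:empty,W:wait | queues: N=0 E=2 S=0 W=1
Step 6 [NS]: N:empty,E:wait,S:empty,W:wait | queues: N=0 E=2 S=0 W=1
Step 7 [EW]: N:wait,E:car4-GO,S:wait,W:car7-GO | queues: N=0 E=1 S=0 W=0
Step 8 [EW]: N:wait,E:car6-GO,S:wait,W:empty | queues: N=0 E=0 S=0 W=0
Car 5 crosses at step 4

4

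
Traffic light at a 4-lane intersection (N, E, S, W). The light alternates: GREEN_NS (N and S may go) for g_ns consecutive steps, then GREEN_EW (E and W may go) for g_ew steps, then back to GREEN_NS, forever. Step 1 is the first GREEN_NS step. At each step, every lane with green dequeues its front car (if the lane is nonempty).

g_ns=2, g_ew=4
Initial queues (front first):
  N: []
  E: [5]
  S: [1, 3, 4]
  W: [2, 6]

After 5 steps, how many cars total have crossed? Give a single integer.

Answer: 5

Derivation:
Step 1 [NS]: N:empty,E:wait,S:car1-GO,W:wait | queues: N=0 E=1 S=2 W=2
Step 2 [NS]: N:empty,E:wait,S:car3-GO,W:wait | queues: N=0 E=1 S=1 W=2
Step 3 [EW]: N:wait,E:car5-GO,S:wait,W:car2-GO | queues: N=0 E=0 S=1 W=1
Step 4 [EW]: N:wait,E:empty,S:wait,W:car6-GO | queues: N=0 E=0 S=1 W=0
Step 5 [EW]: N:wait,E:empty,S:wait,W:empty | queues: N=0 E=0 S=1 W=0
Cars crossed by step 5: 5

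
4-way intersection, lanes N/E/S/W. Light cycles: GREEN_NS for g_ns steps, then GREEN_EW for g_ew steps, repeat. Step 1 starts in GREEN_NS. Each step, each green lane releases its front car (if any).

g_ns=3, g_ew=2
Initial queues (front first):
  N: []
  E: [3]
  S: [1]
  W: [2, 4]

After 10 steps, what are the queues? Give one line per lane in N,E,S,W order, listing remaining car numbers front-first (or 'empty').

Step 1 [NS]: N:empty,E:wait,S:car1-GO,W:wait | queues: N=0 E=1 S=0 W=2
Step 2 [NS]: N:empty,E:wait,S:empty,W:wait | queues: N=0 E=1 S=0 W=2
Step 3 [NS]: N:empty,E:wait,S:empty,W:wait | queues: N=0 E=1 S=0 W=2
Step 4 [EW]: N:wait,E:car3-GO,S:wait,W:car2-GO | queues: N=0 E=0 S=0 W=1
Step 5 [EW]: N:wait,E:empty,S:wait,W:car4-GO | queues: N=0 E=0 S=0 W=0

N: empty
E: empty
S: empty
W: empty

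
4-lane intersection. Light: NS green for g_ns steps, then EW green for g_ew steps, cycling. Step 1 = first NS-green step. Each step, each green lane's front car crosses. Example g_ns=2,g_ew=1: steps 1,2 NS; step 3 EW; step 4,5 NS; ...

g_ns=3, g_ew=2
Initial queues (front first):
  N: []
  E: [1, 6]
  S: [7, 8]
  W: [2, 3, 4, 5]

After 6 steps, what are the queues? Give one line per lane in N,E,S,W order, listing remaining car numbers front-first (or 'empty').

Step 1 [NS]: N:empty,E:wait,S:car7-GO,W:wait | queues: N=0 E=2 S=1 W=4
Step 2 [NS]: N:empty,E:wait,S:car8-GO,W:wait | queues: N=0 E=2 S=0 W=4
Step 3 [NS]: N:empty,E:wait,S:empty,W:wait | queues: N=0 E=2 S=0 W=4
Step 4 [EW]: N:wait,E:car1-GO,S:wait,W:car2-GO | queues: N=0 E=1 S=0 W=3
Step 5 [EW]: N:wait,E:car6-GO,S:wait,W:car3-GO | queues: N=0 E=0 S=0 W=2
Step 6 [NS]: N:empty,E:wait,S:empty,W:wait | queues: N=0 E=0 S=0 W=2

N: empty
E: empty
S: empty
W: 4 5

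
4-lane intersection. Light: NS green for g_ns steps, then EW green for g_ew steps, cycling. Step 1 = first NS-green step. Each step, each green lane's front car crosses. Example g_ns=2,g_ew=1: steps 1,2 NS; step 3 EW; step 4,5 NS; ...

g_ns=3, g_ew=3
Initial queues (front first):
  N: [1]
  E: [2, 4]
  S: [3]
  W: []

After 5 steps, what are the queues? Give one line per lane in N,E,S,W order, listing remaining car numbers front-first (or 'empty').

Step 1 [NS]: N:car1-GO,E:wait,S:car3-GO,W:wait | queues: N=0 E=2 S=0 W=0
Step 2 [NS]: N:empty,E:wait,S:empty,W:wait | queues: N=0 E=2 S=0 W=0
Step 3 [NS]: N:empty,E:wait,S:empty,W:wait | queues: N=0 E=2 S=0 W=0
Step 4 [EW]: N:wait,E:car2-GO,S:wait,W:empty | queues: N=0 E=1 S=0 W=0
Step 5 [EW]: N:wait,E:car4-GO,S:wait,W:empty | queues: N=0 E=0 S=0 W=0

N: empty
E: empty
S: empty
W: empty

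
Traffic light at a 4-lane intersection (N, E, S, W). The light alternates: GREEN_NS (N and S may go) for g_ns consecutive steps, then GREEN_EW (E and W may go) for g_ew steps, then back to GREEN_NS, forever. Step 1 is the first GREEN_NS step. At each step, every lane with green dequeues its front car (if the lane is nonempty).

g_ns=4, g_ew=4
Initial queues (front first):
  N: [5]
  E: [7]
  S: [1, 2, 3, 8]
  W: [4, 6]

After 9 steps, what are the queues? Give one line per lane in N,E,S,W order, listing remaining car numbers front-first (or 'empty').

Step 1 [NS]: N:car5-GO,E:wait,S:car1-GO,W:wait | queues: N=0 E=1 S=3 W=2
Step 2 [NS]: N:empty,E:wait,S:car2-GO,W:wait | queues: N=0 E=1 S=2 W=2
Step 3 [NS]: N:empty,E:wait,S:car3-GO,W:wait | queues: N=0 E=1 S=1 W=2
Step 4 [NS]: N:empty,E:wait,S:car8-GO,W:wait | queues: N=0 E=1 S=0 W=2
Step 5 [EW]: N:wait,E:car7-GO,S:wait,W:car4-GO | queues: N=0 E=0 S=0 W=1
Step 6 [EW]: N:wait,E:empty,S:wait,W:car6-GO | queues: N=0 E=0 S=0 W=0

N: empty
E: empty
S: empty
W: empty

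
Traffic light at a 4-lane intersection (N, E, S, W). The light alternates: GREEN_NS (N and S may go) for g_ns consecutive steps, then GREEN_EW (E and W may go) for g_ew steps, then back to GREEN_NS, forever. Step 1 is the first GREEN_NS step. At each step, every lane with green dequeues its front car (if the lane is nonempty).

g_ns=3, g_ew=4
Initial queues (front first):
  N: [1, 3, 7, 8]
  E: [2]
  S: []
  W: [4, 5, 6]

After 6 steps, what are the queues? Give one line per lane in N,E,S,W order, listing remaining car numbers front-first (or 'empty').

Step 1 [NS]: N:car1-GO,E:wait,S:empty,W:wait | queues: N=3 E=1 S=0 W=3
Step 2 [NS]: N:car3-GO,E:wait,S:empty,W:wait | queues: N=2 E=1 S=0 W=3
Step 3 [NS]: N:car7-GO,E:wait,S:empty,W:wait | queues: N=1 E=1 S=0 W=3
Step 4 [EW]: N:wait,E:car2-GO,S:wait,W:car4-GO | queues: N=1 E=0 S=0 W=2
Step 5 [EW]: N:wait,E:empty,S:wait,W:car5-GO | queues: N=1 E=0 S=0 W=1
Step 6 [EW]: N:wait,E:empty,S:wait,W:car6-GO | queues: N=1 E=0 S=0 W=0

N: 8
E: empty
S: empty
W: empty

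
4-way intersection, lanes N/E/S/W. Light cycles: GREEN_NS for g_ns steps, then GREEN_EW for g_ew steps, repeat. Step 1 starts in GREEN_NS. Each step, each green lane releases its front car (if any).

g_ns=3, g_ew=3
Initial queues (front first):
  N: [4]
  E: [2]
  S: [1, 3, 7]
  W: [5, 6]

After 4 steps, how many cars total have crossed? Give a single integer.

Answer: 6

Derivation:
Step 1 [NS]: N:car4-GO,E:wait,S:car1-GO,W:wait | queues: N=0 E=1 S=2 W=2
Step 2 [NS]: N:empty,E:wait,S:car3-GO,W:wait | queues: N=0 E=1 S=1 W=2
Step 3 [NS]: N:empty,E:wait,S:car7-GO,W:wait | queues: N=0 E=1 S=0 W=2
Step 4 [EW]: N:wait,E:car2-GO,S:wait,W:car5-GO | queues: N=0 E=0 S=0 W=1
Cars crossed by step 4: 6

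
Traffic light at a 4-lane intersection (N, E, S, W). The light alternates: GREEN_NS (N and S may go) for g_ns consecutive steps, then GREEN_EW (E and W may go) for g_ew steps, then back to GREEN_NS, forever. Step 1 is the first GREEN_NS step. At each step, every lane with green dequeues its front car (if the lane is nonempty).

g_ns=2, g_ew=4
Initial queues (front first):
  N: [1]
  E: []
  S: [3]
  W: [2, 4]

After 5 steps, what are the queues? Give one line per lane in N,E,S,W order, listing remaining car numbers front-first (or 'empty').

Step 1 [NS]: N:car1-GO,E:wait,S:car3-GO,W:wait | queues: N=0 E=0 S=0 W=2
Step 2 [NS]: N:empty,E:wait,S:empty,W:wait | queues: N=0 E=0 S=0 W=2
Step 3 [EW]: N:wait,E:empty,S:wait,W:car2-GO | queues: N=0 E=0 S=0 W=1
Step 4 [EW]: N:wait,E:empty,S:wait,W:car4-GO | queues: N=0 E=0 S=0 W=0

N: empty
E: empty
S: empty
W: empty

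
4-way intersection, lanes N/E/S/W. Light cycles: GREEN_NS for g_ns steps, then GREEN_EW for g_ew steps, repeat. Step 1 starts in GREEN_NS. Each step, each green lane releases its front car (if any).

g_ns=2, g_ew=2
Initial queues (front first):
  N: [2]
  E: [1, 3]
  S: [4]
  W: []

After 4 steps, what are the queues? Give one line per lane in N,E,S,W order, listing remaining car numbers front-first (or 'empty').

Step 1 [NS]: N:car2-GO,E:wait,S:car4-GO,W:wait | queues: N=0 E=2 S=0 W=0
Step 2 [NS]: N:empty,E:wait,S:empty,W:wait | queues: N=0 E=2 S=0 W=0
Step 3 [EW]: N:wait,E:car1-GO,S:wait,W:empty | queues: N=0 E=1 S=0 W=0
Step 4 [EW]: N:wait,E:car3-GO,S:wait,W:empty | queues: N=0 E=0 S=0 W=0

N: empty
E: empty
S: empty
W: empty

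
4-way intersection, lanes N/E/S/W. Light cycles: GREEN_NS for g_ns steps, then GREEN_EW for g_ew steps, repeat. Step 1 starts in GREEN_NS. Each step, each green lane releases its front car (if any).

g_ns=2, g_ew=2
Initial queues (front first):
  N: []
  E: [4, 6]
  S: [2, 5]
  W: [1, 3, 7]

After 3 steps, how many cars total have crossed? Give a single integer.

Answer: 4

Derivation:
Step 1 [NS]: N:empty,E:wait,S:car2-GO,W:wait | queues: N=0 E=2 S=1 W=3
Step 2 [NS]: N:empty,E:wait,S:car5-GO,W:wait | queues: N=0 E=2 S=0 W=3
Step 3 [EW]: N:wait,E:car4-GO,S:wait,W:car1-GO | queues: N=0 E=1 S=0 W=2
Cars crossed by step 3: 4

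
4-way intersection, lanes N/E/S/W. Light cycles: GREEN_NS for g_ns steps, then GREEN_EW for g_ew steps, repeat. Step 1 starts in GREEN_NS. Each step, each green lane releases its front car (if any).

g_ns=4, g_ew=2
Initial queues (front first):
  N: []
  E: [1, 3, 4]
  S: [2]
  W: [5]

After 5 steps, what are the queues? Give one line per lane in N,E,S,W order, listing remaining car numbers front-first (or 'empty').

Step 1 [NS]: N:empty,E:wait,S:car2-GO,W:wait | queues: N=0 E=3 S=0 W=1
Step 2 [NS]: N:empty,E:wait,S:empty,W:wait | queues: N=0 E=3 S=0 W=1
Step 3 [NS]: N:empty,E:wait,S:empty,W:wait | queues: N=0 E=3 S=0 W=1
Step 4 [NS]: N:empty,E:wait,S:empty,W:wait | queues: N=0 E=3 S=0 W=1
Step 5 [EW]: N:wait,E:car1-GO,S:wait,W:car5-GO | queues: N=0 E=2 S=0 W=0

N: empty
E: 3 4
S: empty
W: empty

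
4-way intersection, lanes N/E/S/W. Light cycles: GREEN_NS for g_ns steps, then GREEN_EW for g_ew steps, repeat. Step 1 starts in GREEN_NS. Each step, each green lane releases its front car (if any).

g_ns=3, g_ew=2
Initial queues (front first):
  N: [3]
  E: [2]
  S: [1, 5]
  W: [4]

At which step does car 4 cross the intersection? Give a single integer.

Step 1 [NS]: N:car3-GO,E:wait,S:car1-GO,W:wait | queues: N=0 E=1 S=1 W=1
Step 2 [NS]: N:empty,E:wait,S:car5-GO,W:wait | queues: N=0 E=1 S=0 W=1
Step 3 [NS]: N:empty,E:wait,S:empty,W:wait | queues: N=0 E=1 S=0 W=1
Step 4 [EW]: N:wait,E:car2-GO,S:wait,W:car4-GO | queues: N=0 E=0 S=0 W=0
Car 4 crosses at step 4

4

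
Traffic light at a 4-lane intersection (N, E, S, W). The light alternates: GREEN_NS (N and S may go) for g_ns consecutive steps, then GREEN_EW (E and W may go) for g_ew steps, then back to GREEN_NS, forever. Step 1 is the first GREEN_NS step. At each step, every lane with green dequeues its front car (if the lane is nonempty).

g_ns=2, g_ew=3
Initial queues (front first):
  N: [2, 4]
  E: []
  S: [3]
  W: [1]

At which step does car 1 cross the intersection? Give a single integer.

Step 1 [NS]: N:car2-GO,E:wait,S:car3-GO,W:wait | queues: N=1 E=0 S=0 W=1
Step 2 [NS]: N:car4-GO,E:wait,S:empty,W:wait | queues: N=0 E=0 S=0 W=1
Step 3 [EW]: N:wait,E:empty,S:wait,W:car1-GO | queues: N=0 E=0 S=0 W=0
Car 1 crosses at step 3

3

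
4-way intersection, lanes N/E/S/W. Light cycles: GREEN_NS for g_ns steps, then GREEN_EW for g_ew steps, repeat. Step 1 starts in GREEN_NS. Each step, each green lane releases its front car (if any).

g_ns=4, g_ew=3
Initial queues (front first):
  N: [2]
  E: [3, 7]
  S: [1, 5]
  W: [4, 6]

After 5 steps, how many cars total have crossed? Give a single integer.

Answer: 5

Derivation:
Step 1 [NS]: N:car2-GO,E:wait,S:car1-GO,W:wait | queues: N=0 E=2 S=1 W=2
Step 2 [NS]: N:empty,E:wait,S:car5-GO,W:wait | queues: N=0 E=2 S=0 W=2
Step 3 [NS]: N:empty,E:wait,S:empty,W:wait | queues: N=0 E=2 S=0 W=2
Step 4 [NS]: N:empty,E:wait,S:empty,W:wait | queues: N=0 E=2 S=0 W=2
Step 5 [EW]: N:wait,E:car3-GO,S:wait,W:car4-GO | queues: N=0 E=1 S=0 W=1
Cars crossed by step 5: 5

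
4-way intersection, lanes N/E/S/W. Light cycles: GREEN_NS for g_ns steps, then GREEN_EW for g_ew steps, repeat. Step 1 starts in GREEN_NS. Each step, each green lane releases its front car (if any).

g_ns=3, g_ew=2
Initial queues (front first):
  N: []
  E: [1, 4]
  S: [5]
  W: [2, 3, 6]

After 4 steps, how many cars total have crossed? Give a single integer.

Answer: 3

Derivation:
Step 1 [NS]: N:empty,E:wait,S:car5-GO,W:wait | queues: N=0 E=2 S=0 W=3
Step 2 [NS]: N:empty,E:wait,S:empty,W:wait | queues: N=0 E=2 S=0 W=3
Step 3 [NS]: N:empty,E:wait,S:empty,W:wait | queues: N=0 E=2 S=0 W=3
Step 4 [EW]: N:wait,E:car1-GO,S:wait,W:car2-GO | queues: N=0 E=1 S=0 W=2
Cars crossed by step 4: 3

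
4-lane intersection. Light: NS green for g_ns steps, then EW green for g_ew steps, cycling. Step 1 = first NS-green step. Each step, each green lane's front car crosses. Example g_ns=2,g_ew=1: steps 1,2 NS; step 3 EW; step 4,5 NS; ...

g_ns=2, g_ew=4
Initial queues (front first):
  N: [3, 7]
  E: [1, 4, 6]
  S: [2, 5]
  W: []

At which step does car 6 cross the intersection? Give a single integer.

Step 1 [NS]: N:car3-GO,E:wait,S:car2-GO,W:wait | queues: N=1 E=3 S=1 W=0
Step 2 [NS]: N:car7-GO,E:wait,S:car5-GO,W:wait | queues: N=0 E=3 S=0 W=0
Step 3 [EW]: N:wait,E:car1-GO,S:wait,W:empty | queues: N=0 E=2 S=0 W=0
Step 4 [EW]: N:wait,E:car4-GO,S:wait,W:empty | queues: N=0 E=1 S=0 W=0
Step 5 [EW]: N:wait,E:car6-GO,S:wait,W:empty | queues: N=0 E=0 S=0 W=0
Car 6 crosses at step 5

5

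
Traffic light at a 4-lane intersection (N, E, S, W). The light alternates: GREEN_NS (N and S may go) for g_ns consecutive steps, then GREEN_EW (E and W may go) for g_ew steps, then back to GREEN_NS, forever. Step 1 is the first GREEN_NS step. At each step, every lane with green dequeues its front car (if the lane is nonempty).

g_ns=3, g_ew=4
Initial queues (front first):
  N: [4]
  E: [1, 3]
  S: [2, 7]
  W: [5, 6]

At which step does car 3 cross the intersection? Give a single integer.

Step 1 [NS]: N:car4-GO,E:wait,S:car2-GO,W:wait | queues: N=0 E=2 S=1 W=2
Step 2 [NS]: N:empty,E:wait,S:car7-GO,W:wait | queues: N=0 E=2 S=0 W=2
Step 3 [NS]: N:empty,E:wait,S:empty,W:wait | queues: N=0 E=2 S=0 W=2
Step 4 [EW]: N:wait,E:car1-GO,S:wait,W:car5-GO | queues: N=0 E=1 S=0 W=1
Step 5 [EW]: N:wait,E:car3-GO,S:wait,W:car6-GO | queues: N=0 E=0 S=0 W=0
Car 3 crosses at step 5

5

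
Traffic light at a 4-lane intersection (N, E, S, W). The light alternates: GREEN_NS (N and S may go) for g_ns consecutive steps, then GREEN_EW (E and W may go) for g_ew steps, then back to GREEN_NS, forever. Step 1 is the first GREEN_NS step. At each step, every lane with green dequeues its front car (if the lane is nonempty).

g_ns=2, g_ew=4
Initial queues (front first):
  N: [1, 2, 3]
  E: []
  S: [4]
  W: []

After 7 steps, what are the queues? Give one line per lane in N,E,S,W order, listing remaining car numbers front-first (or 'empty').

Step 1 [NS]: N:car1-GO,E:wait,S:car4-GO,W:wait | queues: N=2 E=0 S=0 W=0
Step 2 [NS]: N:car2-GO,E:wait,S:empty,W:wait | queues: N=1 E=0 S=0 W=0
Step 3 [EW]: N:wait,E:empty,S:wait,W:empty | queues: N=1 E=0 S=0 W=0
Step 4 [EW]: N:wait,E:empty,S:wait,W:empty | queues: N=1 E=0 S=0 W=0
Step 5 [EW]: N:wait,E:empty,S:wait,W:empty | queues: N=1 E=0 S=0 W=0
Step 6 [EW]: N:wait,E:empty,S:wait,W:empty | queues: N=1 E=0 S=0 W=0
Step 7 [NS]: N:car3-GO,E:wait,S:empty,W:wait | queues: N=0 E=0 S=0 W=0

N: empty
E: empty
S: empty
W: empty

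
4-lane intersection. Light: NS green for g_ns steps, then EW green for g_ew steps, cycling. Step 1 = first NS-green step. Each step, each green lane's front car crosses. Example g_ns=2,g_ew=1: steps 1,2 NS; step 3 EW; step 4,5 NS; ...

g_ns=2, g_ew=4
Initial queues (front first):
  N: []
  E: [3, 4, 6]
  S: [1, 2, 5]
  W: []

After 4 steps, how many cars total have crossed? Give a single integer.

Answer: 4

Derivation:
Step 1 [NS]: N:empty,E:wait,S:car1-GO,W:wait | queues: N=0 E=3 S=2 W=0
Step 2 [NS]: N:empty,E:wait,S:car2-GO,W:wait | queues: N=0 E=3 S=1 W=0
Step 3 [EW]: N:wait,E:car3-GO,S:wait,W:empty | queues: N=0 E=2 S=1 W=0
Step 4 [EW]: N:wait,E:car4-GO,S:wait,W:empty | queues: N=0 E=1 S=1 W=0
Cars crossed by step 4: 4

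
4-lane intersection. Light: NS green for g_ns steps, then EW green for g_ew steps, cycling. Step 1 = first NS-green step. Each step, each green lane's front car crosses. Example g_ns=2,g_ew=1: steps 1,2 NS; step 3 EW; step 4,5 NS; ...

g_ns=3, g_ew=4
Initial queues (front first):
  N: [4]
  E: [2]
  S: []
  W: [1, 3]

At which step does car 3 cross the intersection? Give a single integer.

Step 1 [NS]: N:car4-GO,E:wait,S:empty,W:wait | queues: N=0 E=1 S=0 W=2
Step 2 [NS]: N:empty,E:wait,S:empty,W:wait | queues: N=0 E=1 S=0 W=2
Step 3 [NS]: N:empty,E:wait,S:empty,W:wait | queues: N=0 E=1 S=0 W=2
Step 4 [EW]: N:wait,E:car2-GO,S:wait,W:car1-GO | queues: N=0 E=0 S=0 W=1
Step 5 [EW]: N:wait,E:empty,S:wait,W:car3-GO | queues: N=0 E=0 S=0 W=0
Car 3 crosses at step 5

5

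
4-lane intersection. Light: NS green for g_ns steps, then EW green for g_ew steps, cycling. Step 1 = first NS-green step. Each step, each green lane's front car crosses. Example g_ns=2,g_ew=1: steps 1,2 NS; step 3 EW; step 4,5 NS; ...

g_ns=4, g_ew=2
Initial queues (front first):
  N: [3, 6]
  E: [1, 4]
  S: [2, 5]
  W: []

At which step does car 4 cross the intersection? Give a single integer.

Step 1 [NS]: N:car3-GO,E:wait,S:car2-GO,W:wait | queues: N=1 E=2 S=1 W=0
Step 2 [NS]: N:car6-GO,E:wait,S:car5-GO,W:wait | queues: N=0 E=2 S=0 W=0
Step 3 [NS]: N:empty,E:wait,S:empty,W:wait | queues: N=0 E=2 S=0 W=0
Step 4 [NS]: N:empty,E:wait,S:empty,W:wait | queues: N=0 E=2 S=0 W=0
Step 5 [EW]: N:wait,E:car1-GO,S:wait,W:empty | queues: N=0 E=1 S=0 W=0
Step 6 [EW]: N:wait,E:car4-GO,S:wait,W:empty | queues: N=0 E=0 S=0 W=0
Car 4 crosses at step 6

6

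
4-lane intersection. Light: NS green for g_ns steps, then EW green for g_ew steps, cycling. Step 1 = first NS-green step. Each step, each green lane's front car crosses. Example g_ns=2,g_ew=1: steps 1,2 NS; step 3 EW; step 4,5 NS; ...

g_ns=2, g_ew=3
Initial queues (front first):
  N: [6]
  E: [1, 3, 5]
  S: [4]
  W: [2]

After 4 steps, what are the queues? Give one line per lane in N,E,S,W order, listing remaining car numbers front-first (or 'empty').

Step 1 [NS]: N:car6-GO,E:wait,S:car4-GO,W:wait | queues: N=0 E=3 S=0 W=1
Step 2 [NS]: N:empty,E:wait,S:empty,W:wait | queues: N=0 E=3 S=0 W=1
Step 3 [EW]: N:wait,E:car1-GO,S:wait,W:car2-GO | queues: N=0 E=2 S=0 W=0
Step 4 [EW]: N:wait,E:car3-GO,S:wait,W:empty | queues: N=0 E=1 S=0 W=0

N: empty
E: 5
S: empty
W: empty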